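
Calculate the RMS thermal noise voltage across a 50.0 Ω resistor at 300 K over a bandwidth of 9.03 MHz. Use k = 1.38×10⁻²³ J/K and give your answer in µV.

2.73 µV

V_n = √(4kTRB)
4kTRB = 4 × 1.38×10⁻²³ × 300 × 5.00×10¹ × 9.03×10⁶ = 7.48×10⁻¹² V²
V_n = √(7.48×10⁻¹²) = 2.73×10⁻⁶ V = 2.73 µV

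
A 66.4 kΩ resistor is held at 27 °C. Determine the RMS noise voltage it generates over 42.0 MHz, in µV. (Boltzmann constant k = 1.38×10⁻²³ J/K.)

215 µV

T = 27 °C + 273.15 = 300.15 K
V_n = √(4kTRB)
4kTRB = 4 × 1.38×10⁻²³ × 300.15 × 6.64×10⁴ × 4.20×10⁷ = 4.62×10⁻⁸ V²
V_n = √(4.62×10⁻⁸) = 2.15×10⁻⁴ V = 215 µV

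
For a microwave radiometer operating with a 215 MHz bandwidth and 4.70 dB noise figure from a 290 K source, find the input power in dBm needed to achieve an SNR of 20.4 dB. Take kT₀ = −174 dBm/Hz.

Sensitivity = −174 + 10 log₁₀(B) + NF + SNR_min
= −174 + 83.32 + 4.70 + 20.4
= −65.58 dBm → −65.6 dBm

−65.6 dBm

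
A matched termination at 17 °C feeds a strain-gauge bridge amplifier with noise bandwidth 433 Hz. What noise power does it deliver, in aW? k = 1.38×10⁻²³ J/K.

T = 17 °C + 273.15 = 290.15 K
P_n = kTB = 1.38×10⁻²³ × 290.15 × 4.33×10² = 1.73×10⁻¹⁸ W = 1.73 aW

1.73 aW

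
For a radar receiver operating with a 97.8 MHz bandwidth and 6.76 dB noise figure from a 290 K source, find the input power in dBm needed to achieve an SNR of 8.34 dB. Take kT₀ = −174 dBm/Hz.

−79.0 dBm

Sensitivity = −174 + 10 log₁₀(B) + NF + SNR_min
= −174 + 79.9 + 6.76 + 8.34
= −79.00 dBm → −79.0 dBm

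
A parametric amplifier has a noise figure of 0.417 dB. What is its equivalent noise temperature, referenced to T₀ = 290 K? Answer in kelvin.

29.2 K

F = 10^(0.417/10) = 1.10078
T_e = (F − 1)·T₀ = (1.10078 − 1) × 290 = 29.2 K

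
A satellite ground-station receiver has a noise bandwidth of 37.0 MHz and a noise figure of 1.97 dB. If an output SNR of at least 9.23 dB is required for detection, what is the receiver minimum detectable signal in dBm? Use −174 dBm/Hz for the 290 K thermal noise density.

−87.1 dBm

Sensitivity = −174 + 10 log₁₀(B) + NF + SNR_min
= −174 + 75.68 + 1.97 + 9.23
= −87.12 dBm → −87.1 dBm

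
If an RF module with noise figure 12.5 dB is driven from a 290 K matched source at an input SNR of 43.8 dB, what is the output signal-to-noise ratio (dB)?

By definition F = SNR_in/SNR_out, so in dB: SNR_out = SNR_in − NF
SNR_out = 43.8 − 12.5 = 31.3 dB

31.3 dB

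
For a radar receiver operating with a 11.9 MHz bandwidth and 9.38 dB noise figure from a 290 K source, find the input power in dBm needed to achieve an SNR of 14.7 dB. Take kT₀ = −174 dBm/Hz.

−79.2 dBm

Sensitivity = −174 + 10 log₁₀(B) + NF + SNR_min
= −174 + 70.76 + 9.38 + 14.7
= −79.16 dBm → −79.2 dBm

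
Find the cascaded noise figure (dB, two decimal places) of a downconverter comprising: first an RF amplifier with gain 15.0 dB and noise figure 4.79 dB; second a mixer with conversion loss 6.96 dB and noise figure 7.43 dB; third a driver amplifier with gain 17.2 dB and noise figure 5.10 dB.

5.45 dB

Convert to linear (a loss of L dB is a gain of −L dB): F_i = 10^(NF_i/10), G_i = 10^(G_i,dB/10)
  Stage 1: F_1 = 10^(4.79/10) = 3.013, G_1 = 10^(15.0/10) = 31.62
  Stage 2: F_2 = 10^(7.43/10) = 5.534, G_2 = 10^(−6.96/10) = 0.2014
  Stage 3: F_3 = 10^(5.10/10) = 3.236, G_3 = 10^(17.2/10) = 52.48
Friis cascade:
  F = 3.013 + (5.534 − 1)/31.62 + (3.236 − 1)/6.368 = 3.507
NF = 10 log₁₀(3.507) = 5.45 dB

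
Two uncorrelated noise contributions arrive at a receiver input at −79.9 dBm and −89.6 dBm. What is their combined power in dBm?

Convert to linear, add, convert back:
P₁ = 1.02×10⁻¹¹ W, P₂ = 1.10×10⁻¹² W
P_tot = 1.13×10⁻¹¹ W → 10 log₁₀(P_tot / 10⁻³) = −79.5 dBm

−79.5 dBm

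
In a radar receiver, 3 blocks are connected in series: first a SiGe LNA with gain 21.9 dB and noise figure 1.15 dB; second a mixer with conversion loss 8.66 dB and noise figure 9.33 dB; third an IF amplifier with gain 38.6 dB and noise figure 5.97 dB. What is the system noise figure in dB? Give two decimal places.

Convert to linear (a loss of L dB is a gain of −L dB): F_i = 10^(NF_i/10), G_i = 10^(G_i,dB/10)
  Stage 1: F_1 = 10^(1.15/10) = 1.303, G_1 = 10^(21.9/10) = 154.9
  Stage 2: F_2 = 10^(9.33/10) = 8.570, G_2 = 10^(−8.66/10) = 0.1361
  Stage 3: F_3 = 10^(5.97/10) = 3.954, G_3 = 10^(38.6/10) = 7244
Friis cascade:
  F = 1.303 + (8.570 − 1)/154.9 + (3.954 − 1)/21.09 = 1.492
NF = 10 log₁₀(1.492) = 1.74 dB

1.74 dB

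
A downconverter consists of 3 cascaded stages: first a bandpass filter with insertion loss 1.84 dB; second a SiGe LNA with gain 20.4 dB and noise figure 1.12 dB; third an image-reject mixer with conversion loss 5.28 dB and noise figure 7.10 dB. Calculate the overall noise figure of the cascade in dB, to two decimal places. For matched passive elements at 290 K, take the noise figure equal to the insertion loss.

3.08 dB

Convert to linear (a loss of L dB is a gain of −L dB): F_i = 10^(NF_i/10), G_i = 10^(G_i,dB/10)
  Stage 1: F_1 = 10^(1.84/10) = 1.528, G_1 = 10^(−1.84/10) = 0.6546
  Stage 2: F_2 = 10^(1.12/10) = 1.294, G_2 = 10^(20.4/10) = 109.6
  Stage 3: F_3 = 10^(7.10/10) = 5.129, G_3 = 10^(−5.28/10) = 0.2965
Friis cascade:
  F = 1.528 + (1.294 − 1)/0.6546 + (5.129 − 1)/71.78 = 2.034
NF = 10 log₁₀(2.034) = 3.08 dB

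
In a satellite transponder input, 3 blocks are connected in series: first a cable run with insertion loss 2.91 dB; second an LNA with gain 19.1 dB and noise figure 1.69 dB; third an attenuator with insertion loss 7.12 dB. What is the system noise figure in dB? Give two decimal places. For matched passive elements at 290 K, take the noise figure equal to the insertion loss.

4.75 dB

Convert to linear (a loss of L dB is a gain of −L dB): F_i = 10^(NF_i/10), G_i = 10^(G_i,dB/10)
  Stage 1: F_1 = 10^(2.91/10) = 1.954, G_1 = 10^(−2.91/10) = 0.5117
  Stage 2: F_2 = 10^(1.69/10) = 1.476, G_2 = 10^(19.1/10) = 81.28
  Stage 3: F_3 = 10^(7.12/10) = 5.152, G_3 = 10^(−7.12/10) = 0.1941
Friis cascade:
  F = 1.954 + (1.476 − 1)/0.5117 + (5.152 − 1)/41.59 = 2.984
NF = 10 log₁₀(2.984) = 4.75 dB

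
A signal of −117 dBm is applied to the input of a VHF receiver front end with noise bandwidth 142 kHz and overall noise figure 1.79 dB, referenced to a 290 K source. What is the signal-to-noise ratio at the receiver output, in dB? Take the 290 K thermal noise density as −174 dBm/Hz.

3.7 dB

Noise floor: N = −174 + 10 log₁₀(B) + NF
10 log₁₀(1.42×10⁵) = 51.52 dB
N = −174 + 51.52 + 1.79 = −120.69 dBm
SNR = P_sig − N = −117 − (−120.69) = 3.69 dB → 3.7 dB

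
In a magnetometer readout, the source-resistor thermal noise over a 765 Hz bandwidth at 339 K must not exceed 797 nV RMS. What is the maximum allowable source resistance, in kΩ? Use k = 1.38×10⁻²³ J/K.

44.4 kΩ

Johnson–Nyquist: V_n = √(4kTRB) ⇒ R = V_n² / (4kTB)
4kTB = 4 × 1.38×10⁻²³ × 339 × 7.65×10² = 1.43×10⁻¹⁷
R = (7.97×10⁻⁷)² / 1.43×10⁻¹⁷ = 4.44×10⁴ Ω = 44.4 kΩ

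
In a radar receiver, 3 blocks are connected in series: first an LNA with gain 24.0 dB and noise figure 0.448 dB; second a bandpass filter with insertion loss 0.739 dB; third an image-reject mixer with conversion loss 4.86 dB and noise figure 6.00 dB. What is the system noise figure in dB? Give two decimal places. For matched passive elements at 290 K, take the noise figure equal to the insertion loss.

0.51 dB

Convert to linear (a loss of L dB is a gain of −L dB): F_i = 10^(NF_i/10), G_i = 10^(G_i,dB/10)
  Stage 1: F_1 = 10^(0.448/10) = 1.109, G_1 = 10^(24.0/10) = 251.2
  Stage 2: F_2 = 10^(0.739/10) = 1.185, G_2 = 10^(−0.739/10) = 0.8435
  Stage 3: F_3 = 10^(6.00/10) = 3.981, G_3 = 10^(−4.86/10) = 0.3266
Friis cascade:
  F = 1.109 + (1.185 − 1)/251.2 + (3.981 − 1)/211.9 = 1.123
NF = 10 log₁₀(1.123) = 0.51 dB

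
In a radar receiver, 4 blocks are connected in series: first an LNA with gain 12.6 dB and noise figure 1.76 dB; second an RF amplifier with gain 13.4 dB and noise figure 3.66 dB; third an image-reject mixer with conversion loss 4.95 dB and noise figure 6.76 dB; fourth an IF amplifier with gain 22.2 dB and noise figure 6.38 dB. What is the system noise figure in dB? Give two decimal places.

Convert to linear (a loss of L dB is a gain of −L dB): F_i = 10^(NF_i/10), G_i = 10^(G_i,dB/10)
  Stage 1: F_1 = 10^(1.76/10) = 1.500, G_1 = 10^(12.6/10) = 18.20
  Stage 2: F_2 = 10^(3.66/10) = 2.323, G_2 = 10^(13.4/10) = 21.88
  Stage 3: F_3 = 10^(6.76/10) = 4.742, G_3 = 10^(−4.95/10) = 0.3199
  Stage 4: F_4 = 10^(6.38/10) = 4.345, G_4 = 10^(22.2/10) = 166.0
Friis cascade:
  F = 1.500 + (2.323 − 1)/18.20 + (4.742 − 1)/398.1 + (4.345 − 1)/127.4 = 1.608
NF = 10 log₁₀(1.608) = 2.06 dB

2.06 dB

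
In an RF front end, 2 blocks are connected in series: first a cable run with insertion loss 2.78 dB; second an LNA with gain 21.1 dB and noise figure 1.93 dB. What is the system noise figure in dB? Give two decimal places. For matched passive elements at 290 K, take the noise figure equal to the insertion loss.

Convert to linear (a loss of L dB is a gain of −L dB): F_i = 10^(NF_i/10), G_i = 10^(G_i,dB/10)
  Stage 1: F_1 = 10^(2.78/10) = 1.897, G_1 = 10^(−2.78/10) = 0.5272
  Stage 2: F_2 = 10^(1.93/10) = 1.560, G_2 = 10^(21.1/10) = 128.8
Friis cascade:
  F = 1.897 + (1.560 − 1)/0.5272 = 2.958
NF = 10 log₁₀(2.958) = 4.71 dB

4.71 dB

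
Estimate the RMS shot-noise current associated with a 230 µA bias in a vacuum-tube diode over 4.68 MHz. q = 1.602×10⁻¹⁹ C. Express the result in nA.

18.6 nA

I_n = √(2qI·B)
2qI·B = 2 × 1.602×10⁻¹⁹ × 2.30×10⁻⁴ × 4.68×10⁶ = 3.45×10⁻¹⁶ A²
I_n = √(3.45×10⁻¹⁶) = 1.86×10⁻⁸ A = 18.6 nA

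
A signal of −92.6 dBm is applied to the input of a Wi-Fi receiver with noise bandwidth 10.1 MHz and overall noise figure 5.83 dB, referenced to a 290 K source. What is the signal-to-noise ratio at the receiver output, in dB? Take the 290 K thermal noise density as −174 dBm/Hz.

5.5 dB

Noise floor: N = −174 + 10 log₁₀(B) + NF
10 log₁₀(1.01×10⁷) = 70.04 dB
N = −174 + 70.04 + 5.83 = −98.13 dBm
SNR = P_sig − N = −92.6 − (−98.13) = 5.53 dB → 5.5 dB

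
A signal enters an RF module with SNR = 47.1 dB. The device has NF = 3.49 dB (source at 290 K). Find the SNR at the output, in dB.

43.61 dB

By definition F = SNR_in/SNR_out, so in dB: SNR_out = SNR_in − NF
SNR_out = 47.1 − 3.49 = 43.61 dB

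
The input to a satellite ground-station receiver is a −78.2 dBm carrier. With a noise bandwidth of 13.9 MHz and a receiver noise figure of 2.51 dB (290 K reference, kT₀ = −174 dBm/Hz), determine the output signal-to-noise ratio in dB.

21.9 dB

Noise floor: N = −174 + 10 log₁₀(B) + NF
10 log₁₀(1.39×10⁷) = 71.43 dB
N = −174 + 71.43 + 2.51 = −100.06 dBm
SNR = P_sig − N = −78.2 − (−100.06) = 21.86 dB → 21.9 dB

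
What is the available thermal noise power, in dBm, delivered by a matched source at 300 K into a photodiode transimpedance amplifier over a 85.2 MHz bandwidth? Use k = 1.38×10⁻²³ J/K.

−94.5 dBm

P_n = kTB = 1.38×10⁻²³ × 300 × 8.52×10⁷ = 3.53×10⁻¹³ W
In dBm: 10 log₁₀(3.53×10⁻¹³ / 10⁻³) = −94.5 dBm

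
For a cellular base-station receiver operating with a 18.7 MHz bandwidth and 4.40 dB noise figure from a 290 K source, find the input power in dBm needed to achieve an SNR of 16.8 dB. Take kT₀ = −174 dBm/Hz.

Sensitivity = −174 + 10 log₁₀(B) + NF + SNR_min
= −174 + 72.72 + 4.40 + 16.8
= −80.08 dBm → −80.1 dBm

−80.1 dBm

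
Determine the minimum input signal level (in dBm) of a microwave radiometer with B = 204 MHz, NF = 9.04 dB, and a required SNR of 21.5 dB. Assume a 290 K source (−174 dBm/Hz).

−60.4 dBm

Sensitivity = −174 + 10 log₁₀(B) + NF + SNR_min
= −174 + 83.1 + 9.04 + 21.5
= −60.36 dBm → −60.4 dBm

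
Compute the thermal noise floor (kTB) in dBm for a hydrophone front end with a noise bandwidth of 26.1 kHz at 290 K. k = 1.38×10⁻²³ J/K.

−129.8 dBm

P_n = kTB = 1.38×10⁻²³ × 290 × 2.61×10⁴ = 1.04×10⁻¹⁶ W
In dBm: 10 log₁₀(1.04×10⁻¹⁶ / 10⁻³) = −129.8 dBm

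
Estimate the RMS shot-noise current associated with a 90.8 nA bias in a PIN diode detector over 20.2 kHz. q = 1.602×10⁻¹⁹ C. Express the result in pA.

I_n = √(2qI·B)
2qI·B = 2 × 1.602×10⁻¹⁹ × 9.08×10⁻⁸ × 2.02×10⁴ = 5.88×10⁻²² A²
I_n = √(5.88×10⁻²²) = 2.42×10⁻¹¹ A = 24.2 pA

24.2 pA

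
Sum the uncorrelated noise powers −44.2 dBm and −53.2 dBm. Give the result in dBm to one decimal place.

−43.7 dBm

Convert to linear, add, convert back:
P₁ = 3.80×10⁻⁸ W, P₂ = 4.79×10⁻⁹ W
P_tot = 4.28×10⁻⁸ W → 10 log₁₀(P_tot / 10⁻³) = −43.7 dBm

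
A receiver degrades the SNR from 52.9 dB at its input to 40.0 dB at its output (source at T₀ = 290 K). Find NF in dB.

12.9 dB

NF (dB) = SNR_in(dB) − SNR_out(dB) when the source is at T₀
NF = 52.9 − 40.0 = 12.9 dB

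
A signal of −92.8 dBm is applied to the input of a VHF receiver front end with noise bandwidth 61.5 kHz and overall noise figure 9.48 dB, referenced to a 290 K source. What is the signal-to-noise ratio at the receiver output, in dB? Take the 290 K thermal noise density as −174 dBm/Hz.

Noise floor: N = −174 + 10 log₁₀(B) + NF
10 log₁₀(6.15×10⁴) = 47.89 dB
N = −174 + 47.89 + 9.48 = −116.63 dBm
SNR = P_sig − N = −92.8 − (−116.63) = 23.83 dB → 23.8 dB

23.8 dB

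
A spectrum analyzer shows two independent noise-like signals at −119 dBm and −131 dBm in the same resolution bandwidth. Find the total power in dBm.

Convert to linear, add, convert back:
P₁ = 1.26×10⁻¹⁵ W, P₂ = 7.94×10⁻¹⁷ W
P_tot = 1.34×10⁻¹⁵ W → 10 log₁₀(P_tot / 10⁻³) = −118.7 dBm

−118.7 dBm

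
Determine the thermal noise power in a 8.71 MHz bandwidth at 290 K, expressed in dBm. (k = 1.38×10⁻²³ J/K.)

P_n = kTB = 1.38×10⁻²³ × 290 × 8.71×10⁶ = 3.49×10⁻¹⁴ W
In dBm: 10 log₁₀(3.49×10⁻¹⁴ / 10⁻³) = −104.6 dBm

−104.6 dBm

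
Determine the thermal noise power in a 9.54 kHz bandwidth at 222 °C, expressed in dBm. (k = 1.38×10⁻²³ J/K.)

−131.9 dBm

T = 222 °C + 273.15 = 495.15 K
P_n = kTB = 1.38×10⁻²³ × 495.15 × 9.54×10³ = 6.52×10⁻¹⁷ W
In dBm: 10 log₁₀(6.52×10⁻¹⁷ / 10⁻³) = −131.9 dBm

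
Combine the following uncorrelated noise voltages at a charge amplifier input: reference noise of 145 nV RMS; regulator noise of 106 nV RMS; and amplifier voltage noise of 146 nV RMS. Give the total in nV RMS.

231 nV

Uncorrelated sources add in power (mean-square): V_tot = √(ΣV_i²)
V_tot = √[(1.45×10⁻⁷)² + (1.06×10⁻⁷)² + (1.46×10⁻⁷)²] = 2.31×10⁻⁷ V = 231 nV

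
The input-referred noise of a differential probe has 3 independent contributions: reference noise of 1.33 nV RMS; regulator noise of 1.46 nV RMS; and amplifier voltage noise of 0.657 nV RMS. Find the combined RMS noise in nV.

Uncorrelated sources add in power (mean-square): V_tot = √(ΣV_i²)
V_tot = √[(1.33×10⁻⁹)² + (1.46×10⁻⁹)² + (6.57×10⁻¹⁰)²] = 2.08×10⁻⁹ V = 2.08 nV

2.08 nV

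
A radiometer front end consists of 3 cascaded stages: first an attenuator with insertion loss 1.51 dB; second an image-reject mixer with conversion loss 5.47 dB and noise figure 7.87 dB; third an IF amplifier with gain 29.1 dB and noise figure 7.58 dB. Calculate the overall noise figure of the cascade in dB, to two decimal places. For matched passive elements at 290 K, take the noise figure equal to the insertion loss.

15.09 dB

Convert to linear (a loss of L dB is a gain of −L dB): F_i = 10^(NF_i/10), G_i = 10^(G_i,dB/10)
  Stage 1: F_1 = 10^(1.51/10) = 1.416, G_1 = 10^(−1.51/10) = 0.7063
  Stage 2: F_2 = 10^(7.87/10) = 6.124, G_2 = 10^(−5.47/10) = 0.2838
  Stage 3: F_3 = 10^(7.58/10) = 5.728, G_3 = 10^(29.1/10) = 812.8
Friis cascade:
  F = 1.416 + (6.124 − 1)/0.7063 + (5.728 − 1)/0.2004 = 32.26
NF = 10 log₁₀(32.26) = 15.09 dB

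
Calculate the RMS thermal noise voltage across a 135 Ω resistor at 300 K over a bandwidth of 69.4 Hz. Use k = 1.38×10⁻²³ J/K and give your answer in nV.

12.5 nV

V_n = √(4kTRB)
4kTRB = 4 × 1.38×10⁻²³ × 300 × 1.35×10² × 6.94×10¹ = 1.55×10⁻¹⁶ V²
V_n = √(1.55×10⁻¹⁶) = 1.25×10⁻⁸ V = 12.5 nV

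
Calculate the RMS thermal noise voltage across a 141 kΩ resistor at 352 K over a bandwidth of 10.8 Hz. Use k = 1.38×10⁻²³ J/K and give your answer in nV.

V_n = √(4kTRB)
4kTRB = 4 × 1.38×10⁻²³ × 352 × 1.41×10⁵ × 1.08×10¹ = 2.96×10⁻¹⁴ V²
V_n = √(2.96×10⁻¹⁴) = 1.72×10⁻⁷ V = 172 nV

172 nV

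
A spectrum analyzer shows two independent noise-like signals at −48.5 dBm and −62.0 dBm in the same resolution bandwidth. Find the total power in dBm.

−48.3 dBm

Convert to linear, add, convert back:
P₁ = 1.41×10⁻⁸ W, P₂ = 6.31×10⁻¹⁰ W
P_tot = 1.48×10⁻⁸ W → 10 log₁₀(P_tot / 10⁻³) = −48.3 dBm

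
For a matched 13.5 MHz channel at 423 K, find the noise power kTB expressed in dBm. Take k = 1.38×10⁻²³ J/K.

−101.0 dBm

P_n = kTB = 1.38×10⁻²³ × 423 × 1.35×10⁷ = 7.88×10⁻¹⁴ W
In dBm: 10 log₁₀(7.88×10⁻¹⁴ / 10⁻³) = −101.0 dBm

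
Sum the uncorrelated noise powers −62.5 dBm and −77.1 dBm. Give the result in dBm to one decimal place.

−62.4 dBm

Convert to linear, add, convert back:
P₁ = 5.62×10⁻¹⁰ W, P₂ = 1.95×10⁻¹¹ W
P_tot = 5.82×10⁻¹⁰ W → 10 log₁₀(P_tot / 10⁻³) = −62.4 dBm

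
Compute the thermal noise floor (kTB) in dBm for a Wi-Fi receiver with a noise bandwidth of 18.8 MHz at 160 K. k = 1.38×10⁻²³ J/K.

−103.8 dBm

P_n = kTB = 1.38×10⁻²³ × 160 × 1.88×10⁷ = 4.15×10⁻¹⁴ W
In dBm: 10 log₁₀(4.15×10⁻¹⁴ / 10⁻³) = −103.8 dBm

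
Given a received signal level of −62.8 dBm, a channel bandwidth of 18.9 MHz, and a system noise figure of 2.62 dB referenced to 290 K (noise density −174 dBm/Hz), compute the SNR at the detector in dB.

35.8 dB

Noise floor: N = −174 + 10 log₁₀(B) + NF
10 log₁₀(1.89×10⁷) = 72.76 dB
N = −174 + 72.76 + 2.62 = −98.62 dBm
SNR = P_sig − N = −62.8 − (−98.62) = 35.82 dB → 35.8 dB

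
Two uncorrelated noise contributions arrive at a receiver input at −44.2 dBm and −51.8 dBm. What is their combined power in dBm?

Convert to linear, add, convert back:
P₁ = 3.80×10⁻⁸ W, P₂ = 6.61×10⁻⁹ W
P_tot = 4.46×10⁻⁸ W → 10 log₁₀(P_tot / 10⁻³) = −43.5 dBm

−43.5 dBm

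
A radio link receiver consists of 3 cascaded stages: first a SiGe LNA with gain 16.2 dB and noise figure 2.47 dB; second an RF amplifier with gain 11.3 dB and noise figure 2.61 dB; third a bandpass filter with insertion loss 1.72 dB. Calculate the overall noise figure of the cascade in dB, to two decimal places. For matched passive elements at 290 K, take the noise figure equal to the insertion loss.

2.52 dB

Convert to linear (a loss of L dB is a gain of −L dB): F_i = 10^(NF_i/10), G_i = 10^(G_i,dB/10)
  Stage 1: F_1 = 10^(2.47/10) = 1.766, G_1 = 10^(16.2/10) = 41.69
  Stage 2: F_2 = 10^(2.61/10) = 1.824, G_2 = 10^(11.3/10) = 13.49
  Stage 3: F_3 = 10^(1.72/10) = 1.486, G_3 = 10^(−1.72/10) = 0.6730
Friis cascade:
  F = 1.766 + (1.824 − 1)/41.69 + (1.486 − 1)/562.3 = 1.787
NF = 10 log₁₀(1.787) = 2.52 dB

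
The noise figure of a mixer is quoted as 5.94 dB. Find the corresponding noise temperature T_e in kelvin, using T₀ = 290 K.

849 K

F = 10^(5.94/10) = 3.92645
T_e = (F − 1)·T₀ = (3.92645 − 1) × 290 = 849 K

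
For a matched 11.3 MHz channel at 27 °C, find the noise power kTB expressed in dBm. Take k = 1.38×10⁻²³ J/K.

−103.3 dBm

T = 27 °C + 273.15 = 300.15 K
P_n = kTB = 1.38×10⁻²³ × 300.15 × 1.13×10⁷ = 4.68×10⁻¹⁴ W
In dBm: 10 log₁₀(4.68×10⁻¹⁴ / 10⁻³) = −103.3 dBm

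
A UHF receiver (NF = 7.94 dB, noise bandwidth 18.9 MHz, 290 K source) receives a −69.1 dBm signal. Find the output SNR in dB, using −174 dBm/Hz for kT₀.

24.2 dB

Noise floor: N = −174 + 10 log₁₀(B) + NF
10 log₁₀(1.89×10⁷) = 72.76 dB
N = −174 + 72.76 + 7.94 = −93.30 dBm
SNR = P_sig − N = −69.1 − (−93.30) = 24.20 dB → 24.2 dB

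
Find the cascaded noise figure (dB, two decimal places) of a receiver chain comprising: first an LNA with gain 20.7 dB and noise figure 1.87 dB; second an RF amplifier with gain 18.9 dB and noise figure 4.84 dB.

1.92 dB

Convert to linear (a loss of L dB is a gain of −L dB): F_i = 10^(NF_i/10), G_i = 10^(G_i,dB/10)
  Stage 1: F_1 = 10^(1.87/10) = 1.538, G_1 = 10^(20.7/10) = 117.5
  Stage 2: F_2 = 10^(4.84/10) = 3.048, G_2 = 10^(18.9/10) = 77.62
Friis cascade:
  F = 1.538 + (3.048 − 1)/117.5 = 1.556
NF = 10 log₁₀(1.556) = 1.92 dB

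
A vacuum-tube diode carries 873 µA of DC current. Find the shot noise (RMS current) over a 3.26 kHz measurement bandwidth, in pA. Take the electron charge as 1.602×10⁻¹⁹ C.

955 pA

I_n = √(2qI·B)
2qI·B = 2 × 1.602×10⁻¹⁹ × 8.73×10⁻⁴ × 3.26×10³ = 9.12×10⁻¹⁹ A²
I_n = √(9.12×10⁻¹⁹) = 9.55×10⁻¹⁰ A = 955 pA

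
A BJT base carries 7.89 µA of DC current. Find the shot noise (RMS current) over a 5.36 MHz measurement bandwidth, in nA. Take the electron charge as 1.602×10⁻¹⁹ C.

3.68 nA

I_n = √(2qI·B)
2qI·B = 2 × 1.602×10⁻¹⁹ × 7.89×10⁻⁶ × 5.36×10⁶ = 1.35×10⁻¹⁷ A²
I_n = √(1.35×10⁻¹⁷) = 3.68×10⁻⁹ A = 3.68 nA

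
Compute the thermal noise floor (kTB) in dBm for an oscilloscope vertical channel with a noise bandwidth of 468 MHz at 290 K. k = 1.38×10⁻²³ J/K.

−87.3 dBm

P_n = kTB = 1.38×10⁻²³ × 290 × 4.68×10⁸ = 1.87×10⁻¹² W
In dBm: 10 log₁₀(1.87×10⁻¹² / 10⁻³) = −87.3 dBm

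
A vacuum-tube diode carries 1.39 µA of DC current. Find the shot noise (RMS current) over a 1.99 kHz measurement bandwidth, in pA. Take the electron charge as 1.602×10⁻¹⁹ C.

I_n = √(2qI·B)
2qI·B = 2 × 1.602×10⁻¹⁹ × 1.39×10⁻⁶ × 1.99×10³ = 8.86×10⁻²² A²
I_n = √(8.86×10⁻²²) = 2.98×10⁻¹¹ A = 29.8 pA

29.8 pA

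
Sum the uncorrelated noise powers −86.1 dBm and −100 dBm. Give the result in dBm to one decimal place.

−85.9 dBm

Convert to linear, add, convert back:
P₁ = 2.45×10⁻¹² W, P₂ = 1.00×10⁻¹³ W
P_tot = 2.55×10⁻¹² W → 10 log₁₀(P_tot / 10⁻³) = −85.9 dBm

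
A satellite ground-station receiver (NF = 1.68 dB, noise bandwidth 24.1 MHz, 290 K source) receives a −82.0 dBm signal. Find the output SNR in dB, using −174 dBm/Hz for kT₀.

Noise floor: N = −174 + 10 log₁₀(B) + NF
10 log₁₀(2.41×10⁷) = 73.82 dB
N = −174 + 73.82 + 1.68 = −98.50 dBm
SNR = P_sig − N = −82.0 − (−98.50) = 16.50 dB → 16.5 dB

16.5 dB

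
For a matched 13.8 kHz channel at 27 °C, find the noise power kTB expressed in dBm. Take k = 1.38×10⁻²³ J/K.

T = 27 °C + 273.15 = 300.15 K
P_n = kTB = 1.38×10⁻²³ × 300.15 × 1.38×10⁴ = 5.72×10⁻¹⁷ W
In dBm: 10 log₁₀(5.72×10⁻¹⁷ / 10⁻³) = −132.4 dBm

−132.4 dBm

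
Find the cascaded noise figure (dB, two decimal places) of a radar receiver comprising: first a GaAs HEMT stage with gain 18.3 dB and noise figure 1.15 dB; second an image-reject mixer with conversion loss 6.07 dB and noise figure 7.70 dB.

1.38 dB

Convert to linear (a loss of L dB is a gain of −L dB): F_i = 10^(NF_i/10), G_i = 10^(G_i,dB/10)
  Stage 1: F_1 = 10^(1.15/10) = 1.303, G_1 = 10^(18.3/10) = 67.61
  Stage 2: F_2 = 10^(7.70/10) = 5.888, G_2 = 10^(−6.07/10) = 0.2472
Friis cascade:
  F = 1.303 + (5.888 − 1)/67.61 = 1.375
NF = 10 log₁₀(1.375) = 1.38 dB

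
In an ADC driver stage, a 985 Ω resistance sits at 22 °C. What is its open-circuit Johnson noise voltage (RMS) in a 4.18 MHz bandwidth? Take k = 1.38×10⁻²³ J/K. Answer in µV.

8.19 µV

T = 22 °C + 273.15 = 295.15 K
V_n = √(4kTRB)
4kTRB = 4 × 1.38×10⁻²³ × 295.15 × 9.85×10² × 4.18×10⁶ = 6.71×10⁻¹¹ V²
V_n = √(6.71×10⁻¹¹) = 8.19×10⁻⁶ V = 8.19 µV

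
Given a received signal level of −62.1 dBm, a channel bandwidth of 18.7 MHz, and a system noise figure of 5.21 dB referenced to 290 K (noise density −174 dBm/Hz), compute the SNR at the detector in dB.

34.0 dB

Noise floor: N = −174 + 10 log₁₀(B) + NF
10 log₁₀(1.87×10⁷) = 72.72 dB
N = −174 + 72.72 + 5.21 = −96.07 dBm
SNR = P_sig − N = −62.1 − (−96.07) = 33.97 dB → 34.0 dB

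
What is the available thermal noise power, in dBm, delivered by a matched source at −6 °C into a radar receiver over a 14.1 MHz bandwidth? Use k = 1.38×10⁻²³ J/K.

−102.8 dBm

T = −6 °C + 273.15 = 267.15 K
P_n = kTB = 1.38×10⁻²³ × 267.15 × 1.41×10⁷ = 5.20×10⁻¹⁴ W
In dBm: 10 log₁₀(5.20×10⁻¹⁴ / 10⁻³) = −102.8 dBm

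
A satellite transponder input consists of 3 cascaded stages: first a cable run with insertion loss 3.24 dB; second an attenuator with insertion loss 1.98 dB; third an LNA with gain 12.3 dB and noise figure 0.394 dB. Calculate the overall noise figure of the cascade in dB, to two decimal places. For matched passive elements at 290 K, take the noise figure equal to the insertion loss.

5.61 dB

Convert to linear (a loss of L dB is a gain of −L dB): F_i = 10^(NF_i/10), G_i = 10^(G_i,dB/10)
  Stage 1: F_1 = 10^(3.24/10) = 2.109, G_1 = 10^(−3.24/10) = 0.4742
  Stage 2: F_2 = 10^(1.98/10) = 1.578, G_2 = 10^(−1.98/10) = 0.6339
  Stage 3: F_3 = 10^(0.394/10) = 1.095, G_3 = 10^(12.3/10) = 16.98
Friis cascade:
  F = 2.109 + (1.578 − 1)/0.4742 + (1.095 − 1)/0.3006 = 3.643
NF = 10 log₁₀(3.643) = 5.61 dB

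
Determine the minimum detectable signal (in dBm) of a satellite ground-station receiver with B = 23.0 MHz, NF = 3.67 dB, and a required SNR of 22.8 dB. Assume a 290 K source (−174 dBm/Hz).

Sensitivity = −174 + 10 log₁₀(B) + NF + SNR_min
= −174 + 73.62 + 3.67 + 22.8
= −73.91 dBm → −73.9 dBm

−73.9 dBm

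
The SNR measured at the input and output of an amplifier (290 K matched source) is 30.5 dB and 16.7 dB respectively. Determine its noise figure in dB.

NF (dB) = SNR_in(dB) − SNR_out(dB) when the source is at T₀
NF = 30.5 − 16.7 = 13.8 dB

13.8 dB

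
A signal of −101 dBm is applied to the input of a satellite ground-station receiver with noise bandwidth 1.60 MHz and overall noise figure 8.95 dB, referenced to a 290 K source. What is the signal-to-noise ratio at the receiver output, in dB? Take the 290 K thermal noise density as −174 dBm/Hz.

Noise floor: N = −174 + 10 log₁₀(B) + NF
10 log₁₀(1.60×10⁶) = 62.04 dB
N = −174 + 62.04 + 8.95 = −103.01 dBm
SNR = P_sig − N = −101 − (−103.01) = 2.01 dB → 2.0 dB

2.0 dB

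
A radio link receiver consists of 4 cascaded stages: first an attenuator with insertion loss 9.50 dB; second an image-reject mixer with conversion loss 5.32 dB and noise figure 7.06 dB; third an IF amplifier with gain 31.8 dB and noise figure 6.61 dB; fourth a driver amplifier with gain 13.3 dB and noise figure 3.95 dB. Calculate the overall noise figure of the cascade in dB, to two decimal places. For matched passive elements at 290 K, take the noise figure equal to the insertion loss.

Convert to linear (a loss of L dB is a gain of −L dB): F_i = 10^(NF_i/10), G_i = 10^(G_i,dB/10)
  Stage 1: F_1 = 10^(9.50/10) = 8.913, G_1 = 10^(−9.50/10) = 0.1122
  Stage 2: F_2 = 10^(7.06/10) = 5.082, G_2 = 10^(−5.32/10) = 0.2938
  Stage 3: F_3 = 10^(6.61/10) = 4.581, G_3 = 10^(31.8/10) = 1514
  Stage 4: F_4 = 10^(3.95/10) = 2.483, G_4 = 10^(13.3/10) = 21.38
Friis cascade:
  F = 8.913 + (5.082 − 1)/0.1122 + (4.581 − 1)/0.03296 + (2.483 − 1)/49.89 = 154.0
NF = 10 log₁₀(154.0) = 21.87 dB

21.87 dB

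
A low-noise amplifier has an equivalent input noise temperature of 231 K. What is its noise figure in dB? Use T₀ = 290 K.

F = 1 + T_e/T₀ = 1 + 231/290 = 1.79655
NF = 10 log₁₀(1.79655) = 2.54 dB

2.54 dB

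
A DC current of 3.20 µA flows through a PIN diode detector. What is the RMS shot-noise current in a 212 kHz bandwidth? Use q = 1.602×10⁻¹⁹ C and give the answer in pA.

I_n = √(2qI·B)
2qI·B = 2 × 1.602×10⁻¹⁹ × 3.20×10⁻⁶ × 2.12×10⁵ = 2.17×10⁻¹⁹ A²
I_n = √(2.17×10⁻¹⁹) = 4.66×10⁻¹⁰ A = 466 pA

466 pA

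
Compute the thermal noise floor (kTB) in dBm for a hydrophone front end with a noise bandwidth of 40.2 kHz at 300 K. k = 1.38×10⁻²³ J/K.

P_n = kTB = 1.38×10⁻²³ × 300 × 4.02×10⁴ = 1.66×10⁻¹⁶ W
In dBm: 10 log₁₀(1.66×10⁻¹⁶ / 10⁻³) = −127.8 dBm

−127.8 dBm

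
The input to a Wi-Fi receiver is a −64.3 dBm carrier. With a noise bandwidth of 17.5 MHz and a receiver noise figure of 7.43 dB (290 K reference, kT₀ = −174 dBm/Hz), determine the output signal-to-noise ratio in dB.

Noise floor: N = −174 + 10 log₁₀(B) + NF
10 log₁₀(1.75×10⁷) = 72.43 dB
N = −174 + 72.43 + 7.43 = −94.14 dBm
SNR = P_sig − N = −64.3 − (−94.14) = 29.84 dB → 29.8 dB

29.8 dB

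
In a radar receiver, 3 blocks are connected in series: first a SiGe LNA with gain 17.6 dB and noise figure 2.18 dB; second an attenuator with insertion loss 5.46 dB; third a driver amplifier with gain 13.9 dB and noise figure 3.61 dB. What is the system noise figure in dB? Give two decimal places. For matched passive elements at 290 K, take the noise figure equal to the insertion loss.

Convert to linear (a loss of L dB is a gain of −L dB): F_i = 10^(NF_i/10), G_i = 10^(G_i,dB/10)
  Stage 1: F_1 = 10^(2.18/10) = 1.652, G_1 = 10^(17.6/10) = 57.54
  Stage 2: F_2 = 10^(5.46/10) = 3.516, G_2 = 10^(−5.46/10) = 0.2844
  Stage 3: F_3 = 10^(3.61/10) = 2.296, G_3 = 10^(13.9/10) = 24.55
Friis cascade:
  F = 1.652 + (3.516 − 1)/57.54 + (2.296 − 1)/16.37 = 1.775
NF = 10 log₁₀(1.775) = 2.49 dB

2.49 dB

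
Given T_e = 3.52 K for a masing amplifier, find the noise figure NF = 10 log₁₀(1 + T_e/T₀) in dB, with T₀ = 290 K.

F = 1 + T_e/T₀ = 1 + 3.52/290 = 1.01214
NF = 10 log₁₀(1.01214) = 0.052 dB

0.052 dB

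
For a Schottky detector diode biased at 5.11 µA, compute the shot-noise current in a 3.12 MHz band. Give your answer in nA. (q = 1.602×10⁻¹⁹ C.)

I_n = √(2qI·B)
2qI·B = 2 × 1.602×10⁻¹⁹ × 5.11×10⁻⁶ × 3.12×10⁶ = 5.11×10⁻¹⁸ A²
I_n = √(5.11×10⁻¹⁸) = 2.26×10⁻⁹ A = 2.26 nA

2.26 nA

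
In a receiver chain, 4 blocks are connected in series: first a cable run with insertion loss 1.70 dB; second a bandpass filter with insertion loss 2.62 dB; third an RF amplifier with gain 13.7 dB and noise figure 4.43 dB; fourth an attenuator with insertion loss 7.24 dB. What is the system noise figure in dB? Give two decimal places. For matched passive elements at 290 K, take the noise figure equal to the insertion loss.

9.03 dB

Convert to linear (a loss of L dB is a gain of −L dB): F_i = 10^(NF_i/10), G_i = 10^(G_i,dB/10)
  Stage 1: F_1 = 10^(1.70/10) = 1.479, G_1 = 10^(−1.70/10) = 0.6761
  Stage 2: F_2 = 10^(2.62/10) = 1.828, G_2 = 10^(−2.62/10) = 0.5470
  Stage 3: F_3 = 10^(4.43/10) = 2.773, G_3 = 10^(13.7/10) = 23.44
  Stage 4: F_4 = 10^(7.24/10) = 5.297, G_4 = 10^(−7.24/10) = 0.1888
Friis cascade:
  F = 1.479 + (1.828 − 1)/0.6761 + (2.773 − 1)/0.3698 + (5.297 − 1)/8.670 = 7.995
NF = 10 log₁₀(7.995) = 9.03 dB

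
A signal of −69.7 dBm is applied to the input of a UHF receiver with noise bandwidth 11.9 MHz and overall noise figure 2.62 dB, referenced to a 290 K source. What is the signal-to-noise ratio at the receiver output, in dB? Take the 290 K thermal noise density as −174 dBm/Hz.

30.9 dB

Noise floor: N = −174 + 10 log₁₀(B) + NF
10 log₁₀(1.19×10⁷) = 70.76 dB
N = −174 + 70.76 + 2.62 = −100.62 dBm
SNR = P_sig − N = −69.7 − (−100.62) = 30.92 dB → 30.9 dB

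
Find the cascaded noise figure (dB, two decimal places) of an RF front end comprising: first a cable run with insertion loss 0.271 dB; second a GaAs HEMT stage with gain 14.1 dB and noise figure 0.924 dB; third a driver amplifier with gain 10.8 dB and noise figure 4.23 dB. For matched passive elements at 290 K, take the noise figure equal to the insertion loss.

Convert to linear (a loss of L dB is a gain of −L dB): F_i = 10^(NF_i/10), G_i = 10^(G_i,dB/10)
  Stage 1: F_1 = 10^(0.271/10) = 1.064, G_1 = 10^(−0.271/10) = 0.9395
  Stage 2: F_2 = 10^(0.924/10) = 1.237, G_2 = 10^(14.1/10) = 25.70
  Stage 3: F_3 = 10^(4.23/10) = 2.649, G_3 = 10^(10.8/10) = 12.02
Friis cascade:
  F = 1.064 + (1.237 − 1)/0.9395 + (2.649 − 1)/24.15 = 1.385
NF = 10 log₁₀(1.385) = 1.41 dB

1.41 dB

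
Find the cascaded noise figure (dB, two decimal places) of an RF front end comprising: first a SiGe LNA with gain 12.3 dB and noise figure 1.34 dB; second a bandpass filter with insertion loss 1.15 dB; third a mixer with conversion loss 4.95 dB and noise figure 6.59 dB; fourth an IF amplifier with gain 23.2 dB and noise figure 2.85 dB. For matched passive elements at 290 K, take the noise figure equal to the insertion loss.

Convert to linear (a loss of L dB is a gain of −L dB): F_i = 10^(NF_i/10), G_i = 10^(G_i,dB/10)
  Stage 1: F_1 = 10^(1.34/10) = 1.361, G_1 = 10^(12.3/10) = 16.98
  Stage 2: F_2 = 10^(1.15/10) = 1.303, G_2 = 10^(−1.15/10) = 0.7674
  Stage 3: F_3 = 10^(6.59/10) = 4.560, G_3 = 10^(−4.95/10) = 0.3199
  Stage 4: F_4 = 10^(2.85/10) = 1.928, G_4 = 10^(23.2/10) = 208.9
Friis cascade:
  F = 1.361 + (1.303 − 1)/16.98 + (4.560 − 1)/13.03 + (1.928 − 1)/4.169 = 1.875
NF = 10 log₁₀(1.875) = 2.73 dB

2.73 dB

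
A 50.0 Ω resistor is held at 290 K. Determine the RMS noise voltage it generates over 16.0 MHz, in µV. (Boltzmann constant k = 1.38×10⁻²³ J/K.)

V_n = √(4kTRB)
4kTRB = 4 × 1.38×10⁻²³ × 290 × 5.00×10¹ × 1.60×10⁷ = 1.28×10⁻¹¹ V²
V_n = √(1.28×10⁻¹¹) = 3.58×10⁻⁶ V = 3.58 µV

3.58 µV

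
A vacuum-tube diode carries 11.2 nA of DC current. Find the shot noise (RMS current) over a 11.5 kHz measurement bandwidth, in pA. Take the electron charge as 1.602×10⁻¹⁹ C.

6.42 pA

I_n = √(2qI·B)
2qI·B = 2 × 1.602×10⁻¹⁹ × 1.12×10⁻⁸ × 1.15×10⁴ = 4.13×10⁻²³ A²
I_n = √(4.13×10⁻²³) = 6.42×10⁻¹² A = 6.42 pA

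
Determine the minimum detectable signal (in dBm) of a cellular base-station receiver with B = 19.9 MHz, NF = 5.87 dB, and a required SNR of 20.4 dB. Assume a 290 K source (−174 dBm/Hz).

Sensitivity = −174 + 10 log₁₀(B) + NF + SNR_min
= −174 + 72.99 + 5.87 + 20.4
= −74.74 dBm → −74.7 dBm

−74.7 dBm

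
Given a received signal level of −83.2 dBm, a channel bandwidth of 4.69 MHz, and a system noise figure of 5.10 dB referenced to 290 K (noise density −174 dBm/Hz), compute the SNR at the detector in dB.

19.0 dB

Noise floor: N = −174 + 10 log₁₀(B) + NF
10 log₁₀(4.69×10⁶) = 66.71 dB
N = −174 + 66.71 + 5.10 = −102.19 dBm
SNR = P_sig − N = −83.2 − (−102.19) = 18.99 dB → 19.0 dB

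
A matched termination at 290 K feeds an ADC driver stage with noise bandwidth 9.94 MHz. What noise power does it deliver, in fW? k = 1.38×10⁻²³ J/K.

P_n = kTB = 1.38×10⁻²³ × 290 × 9.94×10⁶ = 3.98×10⁻¹⁴ W = 39.8 fW

39.8 fW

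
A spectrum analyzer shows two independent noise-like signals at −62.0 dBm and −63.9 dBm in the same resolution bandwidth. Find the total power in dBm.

Convert to linear, add, convert back:
P₁ = 6.31×10⁻¹⁰ W, P₂ = 4.07×10⁻¹⁰ W
P_tot = 1.04×10⁻⁹ W → 10 log₁₀(P_tot / 10⁻³) = −59.8 dBm

−59.8 dBm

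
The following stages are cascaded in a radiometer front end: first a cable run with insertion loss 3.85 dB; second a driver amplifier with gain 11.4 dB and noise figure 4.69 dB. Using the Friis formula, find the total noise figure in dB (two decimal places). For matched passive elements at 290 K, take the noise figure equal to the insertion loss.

Convert to linear (a loss of L dB is a gain of −L dB): F_i = 10^(NF_i/10), G_i = 10^(G_i,dB/10)
  Stage 1: F_1 = 10^(3.85/10) = 2.427, G_1 = 10^(−3.85/10) = 0.4121
  Stage 2: F_2 = 10^(4.69/10) = 2.944, G_2 = 10^(11.4/10) = 13.80
Friis cascade:
  F = 2.427 + (2.944 − 1)/0.4121 = 7.145
NF = 10 log₁₀(7.145) = 8.54 dB

8.54 dB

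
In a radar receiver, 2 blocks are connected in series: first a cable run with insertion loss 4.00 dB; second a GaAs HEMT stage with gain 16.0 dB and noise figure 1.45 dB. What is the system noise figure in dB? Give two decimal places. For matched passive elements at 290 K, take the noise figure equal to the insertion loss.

Convert to linear (a loss of L dB is a gain of −L dB): F_i = 10^(NF_i/10), G_i = 10^(G_i,dB/10)
  Stage 1: F_1 = 10^(4.00/10) = 2.512, G_1 = 10^(−4.00/10) = 0.3981
  Stage 2: F_2 = 10^(1.45/10) = 1.396, G_2 = 10^(16.0/10) = 39.81
Friis cascade:
  F = 2.512 + (1.396 − 1)/0.3981 = 3.508
NF = 10 log₁₀(3.508) = 5.45 dB

5.45 dB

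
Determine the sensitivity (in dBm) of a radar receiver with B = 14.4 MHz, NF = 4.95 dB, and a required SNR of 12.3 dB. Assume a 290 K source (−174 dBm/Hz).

Sensitivity = −174 + 10 log₁₀(B) + NF + SNR_min
= −174 + 71.58 + 4.95 + 12.3
= −85.17 dBm → −85.2 dBm

−85.2 dBm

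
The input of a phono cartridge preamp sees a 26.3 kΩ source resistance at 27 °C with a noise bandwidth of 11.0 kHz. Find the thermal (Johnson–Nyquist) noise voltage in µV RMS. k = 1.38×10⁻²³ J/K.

2.19 µV

T = 27 °C + 273.15 = 300.15 K
V_n = √(4kTRB)
4kTRB = 4 × 1.38×10⁻²³ × 300.15 × 2.63×10⁴ × 1.10×10⁴ = 4.79×10⁻¹² V²
V_n = √(4.79×10⁻¹²) = 2.19×10⁻⁶ V = 2.19 µV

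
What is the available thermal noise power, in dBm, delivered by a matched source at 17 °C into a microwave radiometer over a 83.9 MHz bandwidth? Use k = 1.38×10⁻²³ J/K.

−94.7 dBm

T = 17 °C + 273.15 = 290.15 K
P_n = kTB = 1.38×10⁻²³ × 290.15 × 8.39×10⁷ = 3.36×10⁻¹³ W
In dBm: 10 log₁₀(3.36×10⁻¹³ / 10⁻³) = −94.7 dBm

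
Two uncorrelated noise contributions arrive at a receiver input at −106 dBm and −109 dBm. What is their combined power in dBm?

−104.2 dBm

Convert to linear, add, convert back:
P₁ = 2.51×10⁻¹⁴ W, P₂ = 1.26×10⁻¹⁴ W
P_tot = 3.77×10⁻¹⁴ W → 10 log₁₀(P_tot / 10⁻³) = −104.2 dBm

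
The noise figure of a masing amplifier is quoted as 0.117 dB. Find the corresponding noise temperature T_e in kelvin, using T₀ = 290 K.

7.92 K

F = 10^(0.117/10) = 1.02731
T_e = (F − 1)·T₀ = (1.02731 − 1) × 290 = 7.92 K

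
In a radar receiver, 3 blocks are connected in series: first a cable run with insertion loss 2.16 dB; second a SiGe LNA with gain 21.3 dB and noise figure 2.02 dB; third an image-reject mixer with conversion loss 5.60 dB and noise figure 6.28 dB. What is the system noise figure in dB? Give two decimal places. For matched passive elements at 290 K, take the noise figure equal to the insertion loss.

4.25 dB

Convert to linear (a loss of L dB is a gain of −L dB): F_i = 10^(NF_i/10), G_i = 10^(G_i,dB/10)
  Stage 1: F_1 = 10^(2.16/10) = 1.644, G_1 = 10^(−2.16/10) = 0.6081
  Stage 2: F_2 = 10^(2.02/10) = 1.592, G_2 = 10^(21.3/10) = 134.9
  Stage 3: F_3 = 10^(6.28/10) = 4.246, G_3 = 10^(−5.60/10) = 0.2754
Friis cascade:
  F = 1.644 + (1.592 − 1)/0.6081 + (4.246 − 1)/82.04 = 2.658
NF = 10 log₁₀(2.658) = 4.25 dB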